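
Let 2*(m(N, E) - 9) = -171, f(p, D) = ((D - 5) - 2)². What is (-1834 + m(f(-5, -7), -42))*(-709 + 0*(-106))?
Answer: 2709089/2 ≈ 1.3545e+6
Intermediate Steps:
f(p, D) = (-7 + D)² (f(p, D) = ((-5 + D) - 2)² = (-7 + D)²)
m(N, E) = -153/2 (m(N, E) = 9 + (½)*(-171) = 9 - 171/2 = -153/2)
(-1834 + m(f(-5, -7), -42))*(-709 + 0*(-106)) = (-1834 - 153/2)*(-709 + 0*(-106)) = -3821*(-709 + 0)/2 = -3821/2*(-709) = 2709089/2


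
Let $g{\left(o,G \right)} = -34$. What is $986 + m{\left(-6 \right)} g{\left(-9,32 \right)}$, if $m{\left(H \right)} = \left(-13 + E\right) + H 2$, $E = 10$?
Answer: $1496$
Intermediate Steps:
$m{\left(H \right)} = -3 + 2 H$ ($m{\left(H \right)} = \left(-13 + 10\right) + H 2 = -3 + 2 H$)
$986 + m{\left(-6 \right)} g{\left(-9,32 \right)} = 986 + \left(-3 + 2 \left(-6\right)\right) \left(-34\right) = 986 + \left(-3 - 12\right) \left(-34\right) = 986 - -510 = 986 + 510 = 1496$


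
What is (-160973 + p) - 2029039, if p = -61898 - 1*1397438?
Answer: -3649348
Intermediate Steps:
p = -1459336 (p = -61898 - 1397438 = -1459336)
(-160973 + p) - 2029039 = (-160973 - 1459336) - 2029039 = -1620309 - 2029039 = -3649348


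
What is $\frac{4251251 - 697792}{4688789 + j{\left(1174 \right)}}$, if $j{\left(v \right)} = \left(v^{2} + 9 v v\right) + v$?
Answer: $\frac{3553459}{18472723} \approx 0.19236$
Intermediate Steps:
$j{\left(v \right)} = v + 10 v^{2}$ ($j{\left(v \right)} = \left(v^{2} + 9 v^{2}\right) + v = 10 v^{2} + v = v + 10 v^{2}$)
$\frac{4251251 - 697792}{4688789 + j{\left(1174 \right)}} = \frac{4251251 - 697792}{4688789 + 1174 \left(1 + 10 \cdot 1174\right)} = \frac{3553459}{4688789 + 1174 \left(1 + 11740\right)} = \frac{3553459}{4688789 + 1174 \cdot 11741} = \frac{3553459}{4688789 + 13783934} = \frac{3553459}{18472723}$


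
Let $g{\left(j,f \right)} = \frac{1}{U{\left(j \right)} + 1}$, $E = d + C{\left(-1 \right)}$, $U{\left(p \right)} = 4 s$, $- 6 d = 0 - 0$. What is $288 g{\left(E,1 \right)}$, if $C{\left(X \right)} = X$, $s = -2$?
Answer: $- \frac{288}{7} \approx -41.143$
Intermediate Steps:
$d = 0$ ($d = - \frac{0 - 0}{6} = - \frac{0 + 0}{6} = \left(- \frac{1}{6}\right) 0 = 0$)
$U{\left(p \right)} = -8$ ($U{\left(p \right)} = 4 \left(-2\right) = -8$)
$E = -1$ ($E = 0 - 1 = -1$)
$g{\left(j,f \right)} = - \frac{1}{7}$ ($g{\left(j,f \right)} = \frac{1}{-8 + 1} = \frac{1}{-7} = - \frac{1}{7}$)
$288 g{\left(E,1 \right)} = 288 \left(- \frac{1}{7}\right) = - \frac{288}{7}$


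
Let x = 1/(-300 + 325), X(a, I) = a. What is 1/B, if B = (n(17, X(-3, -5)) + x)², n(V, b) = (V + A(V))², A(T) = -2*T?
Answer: 625/52215076 ≈ 1.1970e-5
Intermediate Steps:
x = 1/25 ≈ 0.040000
n(V, b) = V² (n(V, b) = (V - 2*V)² = (-V)² = V²)
B = 52215076/625 (B = (17² + 1/25)² = (289 + 1/25)² = (7226/25)² = 52215076/625 ≈ 83544.)
1/B = 1/(52215076/625) = 625/52215076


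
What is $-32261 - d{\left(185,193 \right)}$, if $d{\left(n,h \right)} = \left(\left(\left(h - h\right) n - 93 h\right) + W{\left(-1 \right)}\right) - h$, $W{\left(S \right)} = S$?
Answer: $-14118$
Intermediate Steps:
$d{\left(n,h \right)} = -1 - 94 h$ ($d{\left(n,h \right)} = \left(\left(\left(h - h\right) n - 93 h\right) - 1\right) - h = \left(\left(0 n - 93 h\right) - 1\right) - h = \left(\left(0 - 93 h\right) - 1\right) - h = \left(- 93 h - 1\right) - h = \left(-1 - 93 h\right) - h = -1 - 94 h$)
$-32261 - d{\left(185,193 \right)} = -32261 - \left(-1 - 18142\right) = -32261 - -18143 = -32261 + 18143 = -14118$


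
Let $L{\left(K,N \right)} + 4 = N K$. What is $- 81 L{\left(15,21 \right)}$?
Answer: $-25191$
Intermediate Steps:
$L{\left(K,N \right)} = -4 + K N$ ($L{\left(K,N \right)} = -4 + N K = -4 + K N$)
$- 81 L{\left(15,21 \right)} = - 81 \left(-4 + 15 \cdot 21\right) = - 81 \left(-4 + 315\right) = \left(-81\right) 311 = -25191$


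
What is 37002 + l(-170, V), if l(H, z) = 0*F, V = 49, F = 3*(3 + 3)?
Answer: 37002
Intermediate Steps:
F = 18 (F = 3*6 = 18)
l(H, z) = 0 (l(H, z) = 0*18 = 0)
37002 + l(-170, V) = 37002 + 0 = 37002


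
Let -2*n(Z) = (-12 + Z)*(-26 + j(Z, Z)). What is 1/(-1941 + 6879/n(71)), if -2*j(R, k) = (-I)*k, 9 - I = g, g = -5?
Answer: -9263/17984069 ≈ -0.00051507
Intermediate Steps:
I = 14 (I = 9 - 1*(-5) = 9 + 5 = 14)
j(R, k) = 7*k (j(R, k) = -(-1*14)*k/2 = -(-7)*k = 7*k)
n(Z) = -(-26 + 7*Z)*(-12 + Z)/2 (n(Z) = -(-12 + Z)*(-26 + 7*Z)/2 = -(-26 + 7*Z)*(-12 + Z)/2)
1/(-1941 + 6879/n(71)) = 1/(-1941 + 6879/(-156 + 55*71 - 7/2*71**2)) = 1/(-1941 + 6879/(-156 + 3905 - 7/2*5041)) = 1/(-1941 + 6879/(-156 + 3905 - 35287/2)) = 1/(-1941 + 6879/(-27789/2)) = 1/(-1941 + 6879*(-2/27789)) = 1/(-1941 - 4586/9263) = 1/(-17984069/9263) = -9263/17984069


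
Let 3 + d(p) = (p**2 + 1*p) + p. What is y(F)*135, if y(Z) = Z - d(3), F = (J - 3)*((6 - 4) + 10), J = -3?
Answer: -11340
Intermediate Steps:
d(p) = -3 + p**2 + 2*p (d(p) = -3 + ((p**2 + 1*p) + p) = -3 + ((p**2 + p) + p) = -3 + ((p + p**2) + p) = -3 + (p**2 + 2*p) = -3 + p**2 + 2*p)
F = -72 (F = (-3 - 3)*((6 - 4) + 10) = -6*(2 + 10) = -6*12 = -72)
y(Z) = -12 + Z (y(Z) = Z - (-3 + 3**2 + 2*3) = Z - (-3 + 9 + 6) = Z - 1*12 = Z - 12 = -12 + Z)
y(F)*135 = (-12 - 72)*135 = -84*135 = -11340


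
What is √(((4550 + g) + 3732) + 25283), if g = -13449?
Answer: 2*√5029 ≈ 141.83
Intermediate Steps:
√(((4550 + g) + 3732) + 25283) = √(((4550 - 13449) + 3732) + 25283) = √((-8899 + 3732) + 25283) = √(-5167 + 25283) = √20116 = 2*√5029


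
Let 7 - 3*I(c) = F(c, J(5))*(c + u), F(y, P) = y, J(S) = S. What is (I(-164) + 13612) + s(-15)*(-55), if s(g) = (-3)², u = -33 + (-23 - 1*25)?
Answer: -274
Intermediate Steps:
u = -81 (u = -33 + (-23 - 25) = -33 - 48 = -81)
I(c) = 7/3 - c*(-81 + c)/3 (I(c) = 7/3 - c*(c - 81)/3 = 7/3 - c*(-81 + c)/3)
s(g) = 9
(I(-164) + 13612) + s(-15)*(-55) = ((7/3 + 27*(-164) - ⅓*(-164)²) + 13612) + 9*(-55) = ((7/3 - 4428 - ⅓*26896) + 13612) - 495 = ((7/3 - 4428 - 26896/3) + 13612) - 495 = (-13391 + 13612) - 495 = 221 - 495 = -274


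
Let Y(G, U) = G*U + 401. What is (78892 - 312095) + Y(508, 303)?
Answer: -78878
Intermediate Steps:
Y(G, U) = 401 + G*U
(78892 - 312095) + Y(508, 303) = (78892 - 312095) + (401 + 508*303) = -233203 + (401 + 153924) = -233203 + 154325 = -78878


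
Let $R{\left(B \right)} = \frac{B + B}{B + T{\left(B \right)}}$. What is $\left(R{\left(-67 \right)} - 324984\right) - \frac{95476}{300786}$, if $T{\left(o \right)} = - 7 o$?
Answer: $- \frac{16291805527}{50131} \approx -3.2498 \cdot 10^{5}$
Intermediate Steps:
$R{\left(B \right)} = - \frac{1}{3}$ ($R{\left(B \right)} = \frac{B + B}{B - 7 B} = \frac{2 B}{\left(-6\right) B} = 2 B \left(- \frac{1}{6 B}\right) = - \frac{1}{3}$)
$\left(R{\left(-67 \right)} - 324984\right) - \frac{95476}{300786} = \left(- \frac{1}{3} - 324984\right) - \frac{95476}{300786} = - \frac{974953}{3} - \frac{47738}{150393} = - \frac{16291805527}{50131}$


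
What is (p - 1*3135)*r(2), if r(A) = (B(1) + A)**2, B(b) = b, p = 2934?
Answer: -1809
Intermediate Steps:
r(A) = (1 + A)**2
(p - 1*3135)*r(2) = (2934 - 1*3135)*(1 + 2)**2 = (2934 - 3135)*3**2 = -201*9 = -1809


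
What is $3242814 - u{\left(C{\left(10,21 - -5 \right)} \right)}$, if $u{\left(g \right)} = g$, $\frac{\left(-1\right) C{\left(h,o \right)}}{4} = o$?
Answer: $3242918$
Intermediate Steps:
$C{\left(h,o \right)} = - 4 o$
$3242814 - u{\left(C{\left(10,21 - -5 \right)} \right)} = 3242814 - - 4 \left(21 - -5\right) = 3242814 - - 4 \left(21 + 5\right) = 3242814 - \left(-4\right) 26 = 3242814 - -104 = 3242814 + 104 = 3242918$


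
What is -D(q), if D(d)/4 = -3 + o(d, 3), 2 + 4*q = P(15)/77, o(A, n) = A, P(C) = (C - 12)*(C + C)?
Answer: 988/77 ≈ 12.831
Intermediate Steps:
P(C) = 2*C*(-12 + C) (P(C) = (-12 + C)*(2*C) = 2*C*(-12 + C))
q = -16/77 (q = -½ + ((2*15*(-12 + 15))/77)/4 = -½ + ((2*15*3)*(1/77))/4 = -½ + (90*(1/77))/4 = -½ + (¼)*(90/77) = -½ + 45/154 = -16/77 ≈ -0.20779)
D(d) = -12 + 4*d (D(d) = 4*(-3 + d) = -12 + 4*d)
-D(q) = -(-12 + 4*(-16/77)) = -(-12 - 64/77) = -1*(-988/77) = 988/77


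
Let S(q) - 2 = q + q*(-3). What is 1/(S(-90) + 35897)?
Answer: 1/36079 ≈ 2.7717e-5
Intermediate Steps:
S(q) = 2 - 2*q (S(q) = 2 + (q + q*(-3)) = 2 + (q - 3*q) = 2 - 2*q)
1/(S(-90) + 35897) = 1/((2 - 2*(-90)) + 35897) = 1/((2 + 180) + 35897) = 1/(182 + 35897) = 1/36079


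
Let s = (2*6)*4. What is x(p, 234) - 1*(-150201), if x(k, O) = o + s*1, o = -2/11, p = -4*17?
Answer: 1652737/11 ≈ 1.5025e+5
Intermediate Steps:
p = -68
o = -2/11 (o = -2*1/11 = -2/11 ≈ -0.18182)
s = 48 (s = 12*4 = 48)
x(k, O) = 526/11 (x(k, O) = -2/11 + 48*1 = -2/11 + 48 = 526/11)
x(p, 234) - 1*(-150201) = 526/11 - 1*(-150201) = 526/11 + 150201 = 1652737/11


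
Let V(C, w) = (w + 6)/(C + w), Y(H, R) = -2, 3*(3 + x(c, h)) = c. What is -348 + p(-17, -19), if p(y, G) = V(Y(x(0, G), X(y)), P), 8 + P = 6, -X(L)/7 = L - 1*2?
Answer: -349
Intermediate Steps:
X(L) = 14 - 7*L (X(L) = -7*(L - 1*2) = -7*(L - 2) = -7*(-2 + L) = 14 - 7*L)
x(c, h) = -3 + c/3
P = -2 (P = -8 + 6 = -2)
V(C, w) = (6 + w)/(C + w)
p(y, G) = -1 (p(y, G) = (6 - 2)/(-2 - 2) = 4/(-4) = -¼*4 = -1)
-348 + p(-17, -19) = -348 - 1 = -349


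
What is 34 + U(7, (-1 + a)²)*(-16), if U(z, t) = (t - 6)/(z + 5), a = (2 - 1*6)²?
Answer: -258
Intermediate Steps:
a = 16 (a = (2 - 6)² = (-4)² = 16)
U(z, t) = (-6 + t)/(5 + z)
34 + U(7, (-1 + a)²)*(-16) = 34 + ((-6 + (-1 + 16)²)/(5 + 7))*(-16) = 34 + ((-6 + 15²)/12)*(-16) = 34 + ((-6 + 225)/12)*(-16) = 34 + ((1/12)*219)*(-16) = 34 + (73/4)*(-16) = 34 - 292 = -258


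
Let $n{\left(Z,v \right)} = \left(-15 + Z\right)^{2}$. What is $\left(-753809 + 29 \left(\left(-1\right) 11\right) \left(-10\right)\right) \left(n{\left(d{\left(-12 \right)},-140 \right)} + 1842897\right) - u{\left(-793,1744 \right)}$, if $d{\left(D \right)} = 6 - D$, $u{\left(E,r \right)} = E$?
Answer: $-1383320258021$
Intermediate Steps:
$\left(-753809 + 29 \left(\left(-1\right) 11\right) \left(-10\right)\right) \left(n{\left(d{\left(-12 \right)},-140 \right)} + 1842897\right) - u{\left(-793,1744 \right)} = \left(-753809 + 29 \left(\left(-1\right) 11\right) \left(-10\right)\right) \left(\left(-15 + \left(6 - -12\right)\right)^{2} + 1842897\right) - -793 = \left(-753809 + 29 \left(-11\right) \left(-10\right)\right) \left(\left(-15 + \left(6 + 12\right)\right)^{2} + 1842897\right) + 793 = \left(-753809 - -3190\right) \left(\left(-15 + 18\right)^{2} + 1842897\right) + 793 = \left(-753809 + 3190\right) \left(3^{2} + 1842897\right) + 793 = - 750619 \left(9 + 1842897\right) + 793 = \left(-750619\right) 1842906 + 793 = -1383320258814 + 793 = -1383320258021$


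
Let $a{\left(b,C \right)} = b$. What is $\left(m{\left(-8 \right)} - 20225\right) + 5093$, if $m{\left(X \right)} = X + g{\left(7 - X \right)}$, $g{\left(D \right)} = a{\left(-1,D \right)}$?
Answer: $-15141$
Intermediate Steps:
$g{\left(D \right)} = -1$
$m{\left(X \right)} = -1 + X$ ($m{\left(X \right)} = X - 1 = -1 + X$)
$\left(m{\left(-8 \right)} - 20225\right) + 5093 = \left(\left(-1 - 8\right) - 20225\right) + 5093 = \left(-9 - 20225\right) + 5093 = -20234 + 5093 = -15141$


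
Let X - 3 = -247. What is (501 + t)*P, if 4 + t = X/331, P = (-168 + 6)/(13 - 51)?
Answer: 13305303/6289 ≈ 2115.6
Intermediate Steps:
X = -244 (X = 3 - 247 = -244)
P = 81/19 (P = -162/(-38) = -162*(-1/38) = 81/19 ≈ 4.2632)
t = -1568/331 (t = -4 - 244/331 = -1568/331 ≈ -4.7372)
(501 + t)*P = (501 - 1568/331)*(81/19) = (164263/331)*(81/19) = 13305303/6289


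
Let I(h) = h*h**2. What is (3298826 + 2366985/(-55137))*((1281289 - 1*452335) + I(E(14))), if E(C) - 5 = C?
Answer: 50673949774854967/18379 ≈ 2.7572e+12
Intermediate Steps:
E(C) = 5 + C
I(h) = h**3
(3298826 + 2366985/(-55137))*((1281289 - 1*452335) + I(E(14))) = (3298826 + 2366985/(-55137))*((1281289 - 1*452335) + (5 + 14)**3) = (3298826 + 2366985*(-1/55137))*((1281289 - 452335) + 19**3) = (3298826 - 788995/18379)*(828954 + 6859) = (60628334059/18379)*835813 = 50673949774854967/18379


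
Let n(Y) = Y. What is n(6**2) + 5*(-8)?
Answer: -4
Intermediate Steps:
n(6**2) + 5*(-8) = 6**2 + 5*(-8) = 36 - 40 = -4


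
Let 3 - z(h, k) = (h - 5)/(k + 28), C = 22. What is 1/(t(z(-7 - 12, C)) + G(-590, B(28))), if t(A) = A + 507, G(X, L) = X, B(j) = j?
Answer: -25/1988 ≈ -0.012575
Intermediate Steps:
z(h, k) = 3 - (-5 + h)/(28 + k) (z(h, k) = 3 - (h - 5)/(k + 28) = 3 - (-5 + h)/(28 + k))
t(A) = 507 + A
1/(t(z(-7 - 12, C)) + G(-590, B(28))) = 1/((507 + (89 - (-7 - 12) + 3*22)/(28 + 22)) - 590) = 1/((507 + (89 - 1*(-19) + 66)/50) - 590) = 1/((507 + (89 + 19 + 66)/50) - 590) = 1/((507 + (1/50)*174) - 590) = 1/((507 + 87/25) - 590) = 1/(12762/25 - 590) = 1/(-1988/25) = -25/1988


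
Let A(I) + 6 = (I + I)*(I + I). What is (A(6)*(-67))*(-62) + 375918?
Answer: 949170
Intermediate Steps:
A(I) = -6 + 4*I² (A(I) = -6 + (I + I)*(I + I) = -6 + (2*I)*(2*I) = -6 + 4*I²)
(A(6)*(-67))*(-62) + 375918 = ((-6 + 4*6²)*(-67))*(-62) + 375918 = ((-6 + 4*36)*(-67))*(-62) + 375918 = ((-6 + 144)*(-67))*(-62) + 375918 = (138*(-67))*(-62) + 375918 = -9246*(-62) + 375918 = 573252 + 375918 = 949170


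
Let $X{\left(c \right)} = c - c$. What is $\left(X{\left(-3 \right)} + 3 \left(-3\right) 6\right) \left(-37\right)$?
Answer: $1998$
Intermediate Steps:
$X{\left(c \right)} = 0$
$\left(X{\left(-3 \right)} + 3 \left(-3\right) 6\right) \left(-37\right) = \left(0 + 3 \left(-3\right) 6\right) \left(-37\right) = \left(0 - 54\right) \left(-37\right) = \left(-54\right) \left(-37\right) = 1998$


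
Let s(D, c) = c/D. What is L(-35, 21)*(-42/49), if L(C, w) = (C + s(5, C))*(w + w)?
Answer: 1512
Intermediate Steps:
L(C, w) = 12*C*w/5 (L(C, w) = (C + C/5)*(w + w) = (C + C*(1/5))*(2*w) = (C + C/5)*(2*w) = (6*C/5)*(2*w) = 12*C*w/5)
L(-35, 21)*(-42/49) = ((12/5)*(-35)*21)*(-42/49) = -(-74088)/49 = -1764*(-6/7) = 1512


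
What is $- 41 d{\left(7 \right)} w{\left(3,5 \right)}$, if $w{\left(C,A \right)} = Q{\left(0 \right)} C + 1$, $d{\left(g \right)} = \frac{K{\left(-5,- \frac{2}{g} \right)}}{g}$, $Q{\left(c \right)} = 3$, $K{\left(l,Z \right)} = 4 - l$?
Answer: $- \frac{3690}{7} \approx -527.14$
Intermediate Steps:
$d{\left(g \right)} = \frac{9}{g}$ ($d{\left(g \right)} = \frac{4 - -5}{g} = \frac{4 + 5}{g} = \frac{9}{g}$)
$w{\left(C,A \right)} = 1 + 3 C$ ($w{\left(C,A \right)} = 3 C + 1 = 1 + 3 C$)
$- 41 d{\left(7 \right)} w{\left(3,5 \right)} = - 41 \cdot \frac{9}{7} \left(1 + 3 \cdot 3\right) = - 41 \cdot 9 \cdot \frac{1}{7} \left(1 + 9\right) = \left(-41\right) \frac{9}{7} \cdot 10 = \left(- \frac{369}{7}\right) 10 = - \frac{3690}{7}$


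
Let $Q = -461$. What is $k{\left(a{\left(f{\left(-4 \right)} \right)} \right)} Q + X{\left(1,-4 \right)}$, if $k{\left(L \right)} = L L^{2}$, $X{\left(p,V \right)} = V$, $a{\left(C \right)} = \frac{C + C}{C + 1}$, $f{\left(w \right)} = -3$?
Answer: $-12451$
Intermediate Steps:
$a{\left(C \right)} = \frac{2 C}{1 + C}$
$k{\left(L \right)} = L^{3}$
$k{\left(a{\left(f{\left(-4 \right)} \right)} \right)} Q + X{\left(1,-4 \right)} = \left(2 \left(-3\right) \frac{1}{1 - 3}\right)^{3} \left(-461\right) - 4 = \left(2 \left(-3\right) \frac{1}{-2}\right)^{3} \left(-461\right) - 4 = \left(2 \left(-3\right) \left(- \frac{1}{2}\right)\right)^{3} \left(-461\right) - 4 = 3^{3} \left(-461\right) - 4 = 27 \left(-461\right) - 4 = -12447 - 4 = -12451$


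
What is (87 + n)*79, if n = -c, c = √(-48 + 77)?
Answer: 6873 - 79*√29 ≈ 6447.6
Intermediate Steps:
c = √29 ≈ 5.3852
n = -√29 ≈ -5.3852
(87 + n)*79 = (87 - √29)*79 = 6873 - 79*√29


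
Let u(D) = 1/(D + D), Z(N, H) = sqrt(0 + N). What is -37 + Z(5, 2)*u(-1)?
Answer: -37 - sqrt(5)/2 ≈ -38.118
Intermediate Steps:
Z(N, H) = sqrt(N)
u(D) = 1/(2*D)
-37 + Z(5, 2)*u(-1) = -37 + sqrt(5)*((1/2)/(-1)) = -37 + sqrt(5)*((1/2)*(-1)) = -37 + sqrt(5)*(-1/2) = -37 - sqrt(5)/2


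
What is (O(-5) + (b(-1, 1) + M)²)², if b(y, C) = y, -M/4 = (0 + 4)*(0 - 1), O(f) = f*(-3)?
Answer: 57600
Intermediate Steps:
O(f) = -3*f
M = 16 (M = -4*(0 + 4)*(0 - 1) = -16*(-1) = -4*(-4) = 16)
(O(-5) + (b(-1, 1) + M)²)² = (-3*(-5) + (-1 + 16)²)² = (15 + 15²)² = (15 + 225)² = 240² = 57600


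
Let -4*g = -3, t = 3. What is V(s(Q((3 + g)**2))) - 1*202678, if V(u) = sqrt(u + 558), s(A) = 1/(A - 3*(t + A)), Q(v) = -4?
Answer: -202678 + sqrt(557) ≈ -2.0265e+5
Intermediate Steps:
g = 3/4 (g = -1/4*(-3) = 3/4 ≈ 0.75000)
s(A) = 1/(-9 - 2*A) (s(A) = 1/(A - 3*(3 + A)) = 1/(A + (-9 - 3*A)) = 1/(-9 - 2*A))
V(u) = sqrt(558 + u)
V(s(Q((3 + g)**2))) - 1*202678 = sqrt(558 - 1/(9 + 2*(-4))) - 1*202678 = sqrt(558 - 1/(9 - 8)) - 202678 = sqrt(558 - 1/1) - 202678 = sqrt(558 - 1*1) - 202678 = sqrt(558 - 1) - 202678 = sqrt(557) - 202678 = -202678 + sqrt(557)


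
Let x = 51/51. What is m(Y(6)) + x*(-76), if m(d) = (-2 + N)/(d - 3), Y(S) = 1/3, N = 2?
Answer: -76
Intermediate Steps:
Y(S) = 1/3
m(d) = 0 (m(d) = (-2 + 2)/(d - 3) = 0/(-3 + d) = 0)
x = 1 (x = 51*(1/51) = 1)
m(Y(6)) + x*(-76) = 0 + 1*(-76) = 0 - 76 = -76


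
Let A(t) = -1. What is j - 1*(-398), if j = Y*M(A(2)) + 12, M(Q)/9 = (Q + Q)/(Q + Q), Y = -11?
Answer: 311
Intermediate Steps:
M(Q) = 9 (M(Q) = 9*((Q + Q)/(Q + Q)) = 9*((2*Q)/((2*Q))) = 9*((2*Q)*(1/(2*Q))) = 9*1 = 9)
j = -87 (j = -11*9 + 12 = -99 + 12 = -87)
j - 1*(-398) = -87 - 1*(-398) = -87 + 398 = 311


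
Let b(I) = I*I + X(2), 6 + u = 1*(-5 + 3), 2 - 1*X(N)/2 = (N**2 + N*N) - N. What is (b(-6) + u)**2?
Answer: 400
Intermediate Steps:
X(N) = 4 - 4*N**2 + 2*N (X(N) = 4 - 2*((N**2 + N*N) - N) = 4 - 2*((N**2 + N**2) - N) = 4 - 2*(2*N**2 - N) = 4 - 2*(-N + 2*N**2) = 4 + (-4*N**2 + 2*N) = 4 - 4*N**2 + 2*N)
u = -8 (u = -6 + 1*(-5 + 3) = -6 + 1*(-2) = -6 - 2 = -8)
b(I) = -8 + I**2 (b(I) = I*I + (4 - 4*2**2 + 2*2) = I**2 + (4 - 4*4 + 4) = I**2 + (4 - 16 + 4) = I**2 - 8 = -8 + I**2)
(b(-6) + u)**2 = ((-8 + (-6)**2) - 8)**2 = ((-8 + 36) - 8)**2 = (28 - 8)**2 = 20**2 = 400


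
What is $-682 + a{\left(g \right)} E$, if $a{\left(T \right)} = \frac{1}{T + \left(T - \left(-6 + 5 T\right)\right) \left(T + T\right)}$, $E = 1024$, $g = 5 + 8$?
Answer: $- \frac{807830}{1183} \approx -682.87$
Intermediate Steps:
$g = 13$
$a{\left(T \right)} = \frac{1}{T + 2 T \left(6 - 4 T\right)}$ ($a{\left(T \right)} = \frac{1}{T + \left(6 - 4 T\right) 2 T} = \frac{1}{T + 2 T \left(6 - 4 T\right)}$)
$-682 + a{\left(g \right)} E = -682 + - \frac{1}{13 \left(-13 + 8 \cdot 13\right)} 1024 = -682 + \left(-1\right) \frac{1}{13} \frac{1}{-13 + 104} \cdot 1024 = -682 + \left(-1\right) \frac{1}{13} \cdot \frac{1}{91} \cdot 1024 = -682 - \frac{1024}{1183} = - \frac{807830}{1183}$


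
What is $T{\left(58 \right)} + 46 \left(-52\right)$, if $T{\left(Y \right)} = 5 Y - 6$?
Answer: $-2108$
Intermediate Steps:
$T{\left(Y \right)} = -6 + 5 Y$
$T{\left(58 \right)} + 46 \left(-52\right) = \left(-6 + 5 \cdot 58\right) + 46 \left(-52\right) = \left(-6 + 290\right) - 2392 = 284 - 2392 = -2108$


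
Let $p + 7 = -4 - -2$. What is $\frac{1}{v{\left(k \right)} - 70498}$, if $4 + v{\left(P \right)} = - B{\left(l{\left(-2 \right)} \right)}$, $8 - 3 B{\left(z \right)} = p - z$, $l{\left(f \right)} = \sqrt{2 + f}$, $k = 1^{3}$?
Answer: $- \frac{3}{211523} \approx -1.4183 \cdot 10^{-5}$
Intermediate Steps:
$k = 1$
$p = -9$ ($p = -7 - 2 = -9$)
$B{\left(z \right)} = \frac{17}{3} + \frac{z}{3}$ ($B{\left(z \right)} = \frac{8}{3} - \frac{-9 - z}{3} = \frac{8}{3} + \left(3 + \frac{z}{3}\right) = \frac{17}{3} + \frac{z}{3}$)
$v{\left(P \right)} = - \frac{29}{3}$ ($v{\left(P \right)} = -4 - \left(\frac{17}{3} + \frac{\sqrt{2 - 2}}{3}\right) = -4 - \left(\frac{17}{3} + \frac{\sqrt{0}}{3}\right) = -4 - \left(\frac{17}{3} + \frac{1}{3} \cdot 0\right) = -4 - \left(\frac{17}{3} + 0\right) = -4 - \frac{17}{3} = - \frac{29}{3}$)
$\frac{1}{v{\left(k \right)} - 70498} = \frac{1}{- \frac{29}{3} - 70498} = \frac{1}{- \frac{211523}{3}} = - \frac{3}{211523}$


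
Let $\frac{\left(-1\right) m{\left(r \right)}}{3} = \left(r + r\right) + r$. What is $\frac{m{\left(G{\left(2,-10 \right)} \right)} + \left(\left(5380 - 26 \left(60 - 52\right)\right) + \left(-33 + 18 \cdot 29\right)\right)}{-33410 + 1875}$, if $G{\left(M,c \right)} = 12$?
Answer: $- \frac{5553}{31535} \approx -0.17609$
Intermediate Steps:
$m{\left(r \right)} = - 9 r$ ($m{\left(r \right)} = - 3 \left(\left(r + r\right) + r\right) = - 3 \left(2 r + r\right) = - 3 \cdot 3 r = - 9 r$)
$\frac{m{\left(G{\left(2,-10 \right)} \right)} + \left(\left(5380 - 26 \left(60 - 52\right)\right) + \left(-33 + 18 \cdot 29\right)\right)}{-33410 + 1875} = \frac{\left(-9\right) 12 + \left(\left(5380 - 26 \left(60 - 52\right)\right) + \left(-33 + 18 \cdot 29\right)\right)}{-33410 + 1875} = \frac{-108 + \left(\left(5380 - 208\right) + \left(-33 + 522\right)\right)}{-31535} = \left(-108 + \left(\left(5380 - 208\right) + 489\right)\right) \left(- \frac{1}{31535}\right) = \left(-108 + \left(5172 + 489\right)\right) \left(- \frac{1}{31535}\right) = \left(-108 + 5661\right) \left(- \frac{1}{31535}\right) = 5553 \left(- \frac{1}{31535}\right) = - \frac{5553}{31535}$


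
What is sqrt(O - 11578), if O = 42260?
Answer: 23*sqrt(58) ≈ 175.16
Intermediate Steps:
sqrt(O - 11578) = sqrt(42260 - 11578) = sqrt(30682) = 23*sqrt(58)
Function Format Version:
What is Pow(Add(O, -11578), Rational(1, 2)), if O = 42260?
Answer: Mul(23, Pow(58, Rational(1, 2))) ≈ 175.16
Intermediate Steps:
Pow(Add(O, -11578), Rational(1, 2)) = Pow(Add(42260, -11578), Rational(1, 2)) = Pow(30682, Rational(1, 2)) = Mul(23, Pow(58, Rational(1, 2)))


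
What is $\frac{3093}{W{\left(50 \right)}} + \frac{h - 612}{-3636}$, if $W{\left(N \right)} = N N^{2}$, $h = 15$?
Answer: $\frac{7155929}{37875000} \approx 0.18894$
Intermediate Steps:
$W{\left(N \right)} = N^{3}$
$\frac{3093}{W{\left(50 \right)}} + \frac{h - 612}{-3636} = \frac{3093}{50^{3}} + \frac{15 - 612}{-3636} = \frac{3093}{125000} + \left(15 - 612\right) \left(- \frac{1}{3636}\right) = 3093 \cdot \frac{1}{125000} - - \frac{199}{1212} = \frac{3093}{125000} + \frac{199}{1212} = \frac{7155929}{37875000}$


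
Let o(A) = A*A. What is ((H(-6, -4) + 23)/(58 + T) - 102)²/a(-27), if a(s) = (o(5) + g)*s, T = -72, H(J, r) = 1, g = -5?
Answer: -14641/735 ≈ -19.920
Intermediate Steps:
o(A) = A²
a(s) = 20*s (a(s) = (5² - 5)*s = (25 - 5)*s = 20*s)
((H(-6, -4) + 23)/(58 + T) - 102)²/a(-27) = ((1 + 23)/(58 - 72) - 102)²/((20*(-27))) = (24/(-14) - 102)²/(-540) = (24*(-1/14) - 102)²*(-1/540) = (-12/7 - 102)²*(-1/540) = (-726/7)²*(-1/540) = (527076/49)*(-1/540) = -14641/735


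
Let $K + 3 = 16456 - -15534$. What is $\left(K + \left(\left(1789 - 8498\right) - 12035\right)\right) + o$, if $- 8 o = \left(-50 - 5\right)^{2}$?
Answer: $\frac{102919}{8} \approx 12865.0$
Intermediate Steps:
$o = - \frac{3025}{8}$ ($o = - \frac{\left(-50 - 5\right)^{2}}{8} = - \frac{\left(-55\right)^{2}}{8} = \left(- \frac{1}{8}\right) 3025 = - \frac{3025}{8} \approx -378.13$)
$K = 31987$ ($K = -3 + \left(16456 - -15534\right) = -3 + \left(16456 + 15534\right) = -3 + 31990 = 31987$)
$\left(K + \left(\left(1789 - 8498\right) - 12035\right)\right) + o = \left(31987 + \left(\left(1789 - 8498\right) - 12035\right)\right) - \frac{3025}{8} = \left(31987 - 18744\right) - \frac{3025}{8} = 13243 - \frac{3025}{8} = \frac{102919}{8}$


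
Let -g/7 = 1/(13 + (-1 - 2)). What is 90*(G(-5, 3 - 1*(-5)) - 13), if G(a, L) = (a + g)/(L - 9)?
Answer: -657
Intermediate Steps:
g = -7/10 (g = -7/(13 + (-1 - 2)) = -7/(13 - 3) = -7/10 ≈ -0.70000)
G(a, L) = (-7/10 + a)/(-9 + L) (G(a, L) = (a - 7/10)/(L - 9) = (-7/10 + a)/(-9 + L))
90*(G(-5, 3 - 1*(-5)) - 13) = 90*((-7/10 - 5)/(-9 + (3 - 1*(-5))) - 13) = 90*(-57/10/(-9 + (3 + 5)) - 13) = 90*(-57/10/(-9 + 8) - 13) = 90*(-57/10/(-1) - 13) = 90*(-1*(-57/10) - 13) = 90*(57/10 - 13) = 90*(-73/10) = -657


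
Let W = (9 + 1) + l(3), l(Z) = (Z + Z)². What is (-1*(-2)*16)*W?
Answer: 1472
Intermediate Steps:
l(Z) = 4*Z² (l(Z) = (2*Z)² = 4*Z²)
W = 46 (W = (9 + 1) + 4*3² = 10 + 4*9 = 10 + 36 = 46)
(-1*(-2)*16)*W = (-1*(-2)*16)*46 = (2*16)*46 = 32*46 = 1472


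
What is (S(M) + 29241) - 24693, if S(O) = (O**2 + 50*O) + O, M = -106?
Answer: 10378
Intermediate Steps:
S(O) = O**2 + 51*O
(S(M) + 29241) - 24693 = (-106*(51 - 106) + 29241) - 24693 = (-106*(-55) + 29241) - 24693 = (5830 + 29241) - 24693 = 35071 - 24693 = 10378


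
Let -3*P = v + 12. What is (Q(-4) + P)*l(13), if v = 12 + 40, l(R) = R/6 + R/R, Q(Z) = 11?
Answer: -589/18 ≈ -32.722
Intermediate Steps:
l(R) = 1 + R/6 (l(R) = R*(⅙) + 1 = R/6 + 1 = 1 + R/6)
v = 52
P = -64/3 (P = -(52 + 12)/3 = -⅓*64 = -64/3 ≈ -21.333)
(Q(-4) + P)*l(13) = (11 - 64/3)*(1 + (⅙)*13) = -31*(1 + 13/6)/3 = -31/3*19/6 = -589/18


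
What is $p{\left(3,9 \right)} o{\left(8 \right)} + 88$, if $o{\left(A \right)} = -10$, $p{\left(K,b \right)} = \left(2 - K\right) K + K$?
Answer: $88$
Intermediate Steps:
$p{\left(K,b \right)} = K + K \left(2 - K\right)$ ($p{\left(K,b \right)} = K \left(2 - K\right) + K = K + K \left(2 - K\right)$)
$p{\left(3,9 \right)} o{\left(8 \right)} + 88 = 3 \left(3 - 3\right) \left(-10\right) + 88 = 3 \cdot 0 \left(-10\right) + 88 = 0 \left(-10\right) + 88 = 0 + 88 = 88$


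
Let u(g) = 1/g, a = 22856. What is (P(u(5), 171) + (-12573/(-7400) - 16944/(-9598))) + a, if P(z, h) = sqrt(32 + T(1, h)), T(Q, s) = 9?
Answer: 811799016227/35512600 + sqrt(41) ≈ 22866.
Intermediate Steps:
P(z, h) = sqrt(41) (P(z, h) = sqrt(32 + 9) = sqrt(41))
(P(u(5), 171) + (-12573/(-7400) - 16944/(-9598))) + a = (sqrt(41) + (-12573/(-7400) - 16944/(-9598))) + 22856 = (sqrt(41) + (-12573*(-1/7400) - 16944*(-1/9598))) + 22856 = (sqrt(41) + (12573/7400 + 8472/4799)) + 22856 = (sqrt(41) + 123030627/35512600) + 22856 = (123030627/35512600 + sqrt(41)) + 22856 = 811799016227/35512600 + sqrt(41)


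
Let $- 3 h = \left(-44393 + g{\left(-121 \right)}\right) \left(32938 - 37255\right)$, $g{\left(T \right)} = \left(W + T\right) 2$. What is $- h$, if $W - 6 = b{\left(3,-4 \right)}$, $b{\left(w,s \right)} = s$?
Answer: $64224009$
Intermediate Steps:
$W = 2$ ($W = 6 - 4 = 2$)
$g{\left(T \right)} = 4 + 2 T$ ($g{\left(T \right)} = \left(2 + T\right) 2 = 4 + 2 T$)
$h = -64224009$ ($h = - \frac{\left(-44393 + \left(4 + 2 \left(-121\right)\right)\right) \left(32938 - 37255\right)}{3} = - \frac{\left(-44393 + \left(4 - 242\right)\right) \left(-4317\right)}{3} = - \frac{\left(-44393 - 238\right) \left(-4317\right)}{3} = - \frac{\left(-44631\right) \left(-4317\right)}{3} = \left(- \frac{1}{3}\right) 192672027 = -64224009$)
$- h = \left(-1\right) \left(-64224009\right) = 64224009$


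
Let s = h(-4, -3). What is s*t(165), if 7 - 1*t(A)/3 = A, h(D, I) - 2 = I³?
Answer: 11850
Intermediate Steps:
h(D, I) = 2 + I³
s = -25 (s = 2 + (-3)³ = 2 - 27 = -25)
t(A) = 21 - 3*A
s*t(165) = -25*(21 - 3*165) = -25*(21 - 495) = -25*(-474) = 11850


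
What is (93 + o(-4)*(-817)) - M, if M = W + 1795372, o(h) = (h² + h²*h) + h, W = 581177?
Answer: -2333972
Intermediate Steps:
o(h) = h + h² + h³ (o(h) = (h² + h³) + h = h + h² + h³)
M = 2376549 (M = 581177 + 1795372 = 2376549)
(93 + o(-4)*(-817)) - M = (93 - 4*(1 - 4 + (-4)²)*(-817)) - 1*2376549 = (93 - 4*(1 - 4 + 16)*(-817)) - 2376549 = (93 - 4*13*(-817)) - 2376549 = (93 - 52*(-817)) - 2376549 = (93 + 42484) - 2376549 = 42577 - 2376549 = -2333972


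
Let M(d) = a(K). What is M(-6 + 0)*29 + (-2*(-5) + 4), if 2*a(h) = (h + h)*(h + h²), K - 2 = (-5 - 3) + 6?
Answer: 14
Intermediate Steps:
K = 0 (K = 2 + ((-5 - 3) + 6) = 2 + (-8 + 6) = 2 - 2 = 0)
a(h) = h*(h + h²) (a(h) = ((h + h)*(h + h²))/2 = ((2*h)*(h + h²))/2 = (2*h*(h + h²))/2 = h*(h + h²))
M(d) = 0 (M(d) = 0²*(1 + 0) = 0*1 = 0)
M(-6 + 0)*29 + (-2*(-5) + 4) = 0*29 + (-2*(-5) + 4) = 0 + (10 + 4) = 0 + 14 = 14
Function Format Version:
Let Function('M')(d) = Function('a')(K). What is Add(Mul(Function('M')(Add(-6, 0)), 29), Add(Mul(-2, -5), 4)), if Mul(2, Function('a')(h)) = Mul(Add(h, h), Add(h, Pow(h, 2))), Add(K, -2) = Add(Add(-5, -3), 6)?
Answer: 14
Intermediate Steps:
K = 0 (K = Add(2, Add(Add(-5, -3), 6)) = Add(2, Add(-8, 6)) = Add(2, -2) = 0)
Function('a')(h) = Mul(h, Add(h, Pow(h, 2))) (Function('a')(h) = Mul(Rational(1, 2), Mul(Add(h, h), Add(h, Pow(h, 2)))) = Mul(Rational(1, 2), Mul(Mul(2, h), Add(h, Pow(h, 2)))) = Mul(Rational(1, 2), Mul(2, h, Add(h, Pow(h, 2)))) = Mul(h, Add(h, Pow(h, 2))))
Function('M')(d) = 0 (Function('M')(d) = Mul(Pow(0, 2), Add(1, 0)) = Mul(0, 1) = 0)
Add(Mul(Function('M')(Add(-6, 0)), 29), Add(Mul(-2, -5), 4)) = Add(Mul(0, 29), Add(Mul(-2, -5), 4)) = Add(0, Add(10, 4)) = Add(0, 14) = 14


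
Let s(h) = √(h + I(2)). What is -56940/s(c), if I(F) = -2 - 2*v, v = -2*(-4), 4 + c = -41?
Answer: 18980*I*√7/7 ≈ 7173.8*I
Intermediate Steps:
c = -45 (c = -4 - 41 = -45)
v = 8
I(F) = -18 (I(F) = -2 - 2*8 = -2 - 16 = -18)
s(h) = √(-18 + h) (s(h) = √(h - 18) = √(-18 + h))
-56940/s(c) = -56940/√(-18 - 45) = -56940*(-I*√7/21) = -(-18980)*I*√7/7 = 18980*I*√7/7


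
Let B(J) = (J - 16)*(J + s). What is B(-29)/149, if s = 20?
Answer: 405/149 ≈ 2.7181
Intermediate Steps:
B(J) = (-16 + J)*(20 + J) (B(J) = (J - 16)*(J + 20) = (-16 + J)*(20 + J))
B(-29)/149 = (-320 + (-29)² + 4*(-29))/149 = (-320 + 841 - 116)*(1/149) = 405*(1/149) = 405/149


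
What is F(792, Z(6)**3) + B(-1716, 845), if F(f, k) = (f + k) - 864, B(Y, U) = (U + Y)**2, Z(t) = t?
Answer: 758785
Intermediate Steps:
F(f, k) = -864 + f + k
F(792, Z(6)**3) + B(-1716, 845) = (-864 + 792 + 6**3) + (845 - 1716)**2 = (-864 + 792 + 216) + (-871)**2 = 144 + 758641 = 758785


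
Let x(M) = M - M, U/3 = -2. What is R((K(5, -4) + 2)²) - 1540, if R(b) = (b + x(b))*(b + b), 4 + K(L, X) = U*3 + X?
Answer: 662012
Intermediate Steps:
U = -6 (U = 3*(-2) = -6)
x(M) = 0
K(L, X) = -22 + X (K(L, X) = -4 + (-6*3 + X) = -4 + (-18 + X) = -22 + X)
R(b) = 2*b² (R(b) = (b + 0)*(b + b) = b*(2*b) = 2*b²)
R((K(5, -4) + 2)²) - 1540 = 2*(((-22 - 4) + 2)²)² - 1540 = 2*((-26 + 2)²)² - 1540 = 2*((-24)²)² - 1540 = 2*576² - 1540 = 2*331776 - 1540 = 663552 - 1540 = 662012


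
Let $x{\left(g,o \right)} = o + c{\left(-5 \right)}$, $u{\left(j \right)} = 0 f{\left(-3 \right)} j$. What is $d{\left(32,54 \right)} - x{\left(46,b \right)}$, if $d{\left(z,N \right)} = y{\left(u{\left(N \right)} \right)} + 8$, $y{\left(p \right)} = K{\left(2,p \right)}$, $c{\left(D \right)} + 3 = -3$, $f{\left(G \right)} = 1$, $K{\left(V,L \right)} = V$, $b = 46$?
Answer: $-30$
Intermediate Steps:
$c{\left(D \right)} = -6$ ($c{\left(D \right)} = -3 - 3 = -6$)
$u{\left(j \right)} = 0$ ($u{\left(j \right)} = 0 \cdot 1 j = 0 j = 0$)
$y{\left(p \right)} = 2$
$x{\left(g,o \right)} = -6 + o$ ($x{\left(g,o \right)} = o - 6 = -6 + o$)
$d{\left(z,N \right)} = 10$ ($d{\left(z,N \right)} = 2 + 8 = 10$)
$d{\left(32,54 \right)} - x{\left(46,b \right)} = 10 - \left(-6 + 46\right) = 10 - 40 = -30$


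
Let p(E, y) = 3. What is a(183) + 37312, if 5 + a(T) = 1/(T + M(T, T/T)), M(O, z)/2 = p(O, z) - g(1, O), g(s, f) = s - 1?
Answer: 7051024/189 ≈ 37307.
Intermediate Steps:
g(s, f) = -1 + s
M(O, z) = 6 (M(O, z) = 2*(3 - (-1 + 1)) = 2*(3 - 1*0) = 2*(3 + 0) = 2*3 = 6)
a(T) = -5 + 1/(6 + T) (a(T) = -5 + 1/(T + 6) = -5 + 1/(6 + T))
a(183) + 37312 = (-29 - 5*183)/(6 + 183) + 37312 = (-29 - 915)/189 + 37312 = (1/189)*(-944) + 37312 = -944/189 + 37312 = 7051024/189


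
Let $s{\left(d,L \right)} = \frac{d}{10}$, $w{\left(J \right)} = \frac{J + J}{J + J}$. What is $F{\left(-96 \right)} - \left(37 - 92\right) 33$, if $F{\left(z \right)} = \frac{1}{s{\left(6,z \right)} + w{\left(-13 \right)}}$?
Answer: $\frac{14525}{8} \approx 1815.6$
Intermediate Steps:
$w{\left(J \right)} = 1$ ($w{\left(J \right)} = \frac{2 J}{2 J} = 2 J \frac{1}{2 J} = 1$)
$s{\left(d,L \right)} = \frac{d}{10}$ ($s{\left(d,L \right)} = d \frac{1}{10} = \frac{d}{10}$)
$F{\left(z \right)} = \frac{5}{8}$ ($F{\left(z \right)} = \frac{1}{\frac{1}{10} \cdot 6 + 1} = \frac{1}{\frac{3}{5} + 1} = \frac{1}{\frac{8}{5}} = \frac{5}{8}$)
$F{\left(-96 \right)} - \left(37 - 92\right) 33 = \frac{5}{8} - \left(37 - 92\right) 33 = \frac{5}{8} - \left(-55\right) 33 = \frac{5}{8} - -1815 = \frac{5}{8} + 1815 = \frac{14525}{8}$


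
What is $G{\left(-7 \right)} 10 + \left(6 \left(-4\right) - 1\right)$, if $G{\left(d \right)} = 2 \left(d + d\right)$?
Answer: $-305$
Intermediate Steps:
$G{\left(d \right)} = 4 d$ ($G{\left(d \right)} = 2 \cdot 2 d = 4 d$)
$G{\left(-7 \right)} 10 + \left(6 \left(-4\right) - 1\right) = 4 \left(-7\right) 10 + \left(6 \left(-4\right) - 1\right) = \left(-28\right) 10 - 25 = -280 - 25 = -305$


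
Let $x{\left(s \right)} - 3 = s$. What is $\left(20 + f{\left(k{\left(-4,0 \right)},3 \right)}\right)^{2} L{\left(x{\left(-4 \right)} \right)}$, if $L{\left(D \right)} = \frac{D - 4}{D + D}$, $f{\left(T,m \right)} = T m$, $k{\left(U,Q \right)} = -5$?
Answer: $\frac{125}{2} \approx 62.5$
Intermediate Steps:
$x{\left(s \right)} = 3 + s$
$L{\left(D \right)} = \frac{-4 + D}{2 D}$
$\left(20 + f{\left(k{\left(-4,0 \right)},3 \right)}\right)^{2} L{\left(x{\left(-4 \right)} \right)} = \left(20 - 15\right)^{2} \frac{-4 + \left(3 - 4\right)}{2 \left(3 - 4\right)} = \left(20 - 15\right)^{2} \frac{-4 - 1}{2 \left(-1\right)} = 5^{2} \cdot \frac{1}{2} \left(-1\right) \left(-5\right) = 25 \cdot \frac{5}{2} = \frac{125}{2}$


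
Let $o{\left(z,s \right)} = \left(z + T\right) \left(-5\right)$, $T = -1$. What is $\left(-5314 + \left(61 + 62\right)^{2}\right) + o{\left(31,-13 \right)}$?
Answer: $9665$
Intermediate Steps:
$o{\left(z,s \right)} = 5 - 5 z$ ($o{\left(z,s \right)} = \left(z - 1\right) \left(-5\right) = \left(-1 + z\right) \left(-5\right) = 5 - 5 z$)
$\left(-5314 + \left(61 + 62\right)^{2}\right) + o{\left(31,-13 \right)} = \left(-5314 + \left(61 + 62\right)^{2}\right) + \left(5 - 155\right) = \left(-5314 + 123^{2}\right) + \left(5 - 155\right) = \left(-5314 + 15129\right) - 150 = 9815 - 150 = 9665$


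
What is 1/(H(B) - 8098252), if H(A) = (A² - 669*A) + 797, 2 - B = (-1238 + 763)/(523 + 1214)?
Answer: -3017169/24435963557591 ≈ -1.2347e-7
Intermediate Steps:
B = 3949/1737 (B = 2 - (-1238 + 763)/(523 + 1214) = 2 - (-475)/1737 = 2 - 1*(-475/1737) = 2 + 475/1737 = 3949/1737 ≈ 2.2735)
H(A) = 797 + A² - 669*A
1/(H(B) - 8098252) = 1/((797 + (3949/1737)² - 669*3949/1737) - 8098252) = 1/((797 + 15594601/3017169 - 880627/579) - 8098252) = 1/(-2168669003/3017169 - 8098252) = 1/(-24435963557591/3017169) = -3017169/24435963557591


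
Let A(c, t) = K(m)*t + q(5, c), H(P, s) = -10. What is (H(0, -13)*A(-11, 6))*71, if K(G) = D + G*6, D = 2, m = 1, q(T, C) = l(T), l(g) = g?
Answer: -37630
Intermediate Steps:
q(T, C) = T
K(G) = 2 + 6*G (K(G) = 2 + G*6 = 2 + 6*G)
A(c, t) = 5 + 8*t (A(c, t) = (2 + 6*1)*t + 5 = (2 + 6)*t + 5 = 8*t + 5 = 5 + 8*t)
(H(0, -13)*A(-11, 6))*71 = -10*(5 + 8*6)*71 = -10*(5 + 48)*71 = -10*53*71 = -530*71 = -37630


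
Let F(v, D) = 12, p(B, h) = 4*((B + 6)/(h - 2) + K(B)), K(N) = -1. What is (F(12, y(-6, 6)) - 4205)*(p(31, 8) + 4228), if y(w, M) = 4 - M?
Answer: -53443978/3 ≈ -1.7815e+7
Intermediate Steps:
p(B, h) = -4 + 4*(6 + B)/(-2 + h) (p(B, h) = 4*((B + 6)/(h - 2) - 1) = 4*((6 + B)/(-2 + h) - 1) = 4*(-1 + (6 + B)/(-2 + h)) = -4 + 4*(6 + B)/(-2 + h))
(F(12, y(-6, 6)) - 4205)*(p(31, 8) + 4228) = (12 - 4205)*(4*(8 + 31 - 1*8)/(-2 + 8) + 4228) = -4193*(4*(8 + 31 - 8)/6 + 4228) = -4193*(4*(⅙)*31 + 4228) = -4193*(62/3 + 4228) = -4193*12746/3 = -53443978/3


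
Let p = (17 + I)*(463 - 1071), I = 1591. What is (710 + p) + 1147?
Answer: -975807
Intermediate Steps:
p = -977664 (p = (17 + 1591)*(463 - 1071) = 1608*(-608) = -977664)
(710 + p) + 1147 = (710 - 977664) + 1147 = -976954 + 1147 = -975807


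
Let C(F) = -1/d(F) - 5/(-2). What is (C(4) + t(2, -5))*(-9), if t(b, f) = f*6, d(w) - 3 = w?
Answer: 3483/14 ≈ 248.79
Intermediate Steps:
d(w) = 3 + w
t(b, f) = 6*f
C(F) = 5/2 - 1/(3 + F) (C(F) = -1/(3 + F) - 5/(-2) = -1/(3 + F) - 5*(-½) = -1/(3 + F) + 5/2 = 5/2 - 1/(3 + F))
(C(4) + t(2, -5))*(-9) = ((13 + 5*4)/(2*(3 + 4)) + 6*(-5))*(-9) = ((½)*(13 + 20)/7 - 30)*(-9) = ((½)*(⅐)*33 - 30)*(-9) = (33/14 - 30)*(-9) = -387/14*(-9) = 3483/14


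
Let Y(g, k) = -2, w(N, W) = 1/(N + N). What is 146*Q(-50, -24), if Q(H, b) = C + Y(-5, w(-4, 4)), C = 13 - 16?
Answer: -730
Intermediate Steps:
w(N, W) = 1/(2*N)
C = -3
Q(H, b) = -5 (Q(H, b) = -3 - 2 = -5)
146*Q(-50, -24) = 146*(-5) = -730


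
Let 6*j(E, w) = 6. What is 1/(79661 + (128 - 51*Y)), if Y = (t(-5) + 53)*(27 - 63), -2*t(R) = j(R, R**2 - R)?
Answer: 1/176179 ≈ 5.6760e-6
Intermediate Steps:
j(E, w) = 1 (j(E, w) = (1/6)*6 = 1)
t(R) = -1/2 (t(R) = -1/2*1 = -1/2)
Y = -1890 (Y = (-1/2 + 53)*(27 - 63) = (105/2)*(-36) = -1890)
1/(79661 + (128 - 51*Y)) = 1/(79661 + (128 - 51*(-1890))) = 1/(79661 + (128 + 96390)) = 1/(79661 + 96518) = 1/176179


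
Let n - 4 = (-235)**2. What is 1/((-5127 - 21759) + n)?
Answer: 1/28343 ≈ 3.5282e-5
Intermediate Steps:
n = 55229 (n = 4 + (-235)**2 = 4 + 55225 = 55229)
1/((-5127 - 21759) + n) = 1/((-5127 - 21759) + 55229) = 1/(-26886 + 55229) = 1/28343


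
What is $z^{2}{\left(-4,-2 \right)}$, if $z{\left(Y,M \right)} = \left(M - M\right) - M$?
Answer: $4$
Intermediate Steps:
$z{\left(Y,M \right)} = - M$ ($z{\left(Y,M \right)} = 0 - M = - M$)
$z^{2}{\left(-4,-2 \right)} = \left(\left(-1\right) \left(-2\right)\right)^{2} = 2^{2} = 4$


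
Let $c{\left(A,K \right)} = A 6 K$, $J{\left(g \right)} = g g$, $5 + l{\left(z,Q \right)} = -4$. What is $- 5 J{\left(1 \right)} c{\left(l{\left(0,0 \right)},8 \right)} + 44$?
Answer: $2204$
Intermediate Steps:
$l{\left(z,Q \right)} = -9$ ($l{\left(z,Q \right)} = -5 - 4 = -9$)
$J{\left(g \right)} = g^{2}$
$c{\left(A,K \right)} = 6 A K$
$- 5 J{\left(1 \right)} c{\left(l{\left(0,0 \right)},8 \right)} + 44 = - 5 \cdot 1^{2} \cdot 6 \left(-9\right) 8 + 44 = \left(-5\right) 1 \left(-432\right) + 44 = \left(-5\right) \left(-432\right) + 44 = 2160 + 44 = 2204$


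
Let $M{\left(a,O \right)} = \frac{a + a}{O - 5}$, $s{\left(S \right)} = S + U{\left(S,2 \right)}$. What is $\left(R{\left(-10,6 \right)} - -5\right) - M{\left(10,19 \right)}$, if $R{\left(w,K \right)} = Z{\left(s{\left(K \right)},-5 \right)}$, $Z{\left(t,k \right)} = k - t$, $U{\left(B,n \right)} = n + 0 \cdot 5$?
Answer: $- \frac{66}{7} \approx -9.4286$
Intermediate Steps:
$U{\left(B,n \right)} = n$ ($U{\left(B,n \right)} = n + 0 = n$)
$s{\left(S \right)} = 2 + S$ ($s{\left(S \right)} = S + 2 = 2 + S$)
$M{\left(a,O \right)} = \frac{2 a}{-5 + O}$
$R{\left(w,K \right)} = -7 - K$ ($R{\left(w,K \right)} = -5 - \left(2 + K\right) = -7 - K$)
$\left(R{\left(-10,6 \right)} - -5\right) - M{\left(10,19 \right)} = \left(\left(-7 - 6\right) - -5\right) - 2 \cdot 10 \frac{1}{-5 + 19} = \left(\left(-7 - 6\right) + 5\right) - 2 \cdot 10 \cdot \frac{1}{14} = \left(-13 + 5\right) - 2 \cdot 10 \cdot \frac{1}{14} = -8 - \frac{10}{7} = - \frac{66}{7}$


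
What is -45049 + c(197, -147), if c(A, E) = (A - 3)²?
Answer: -7413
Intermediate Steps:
c(A, E) = (-3 + A)²
-45049 + c(197, -147) = -45049 + (-3 + 197)² = -45049 + 194² = -45049 + 37636 = -7413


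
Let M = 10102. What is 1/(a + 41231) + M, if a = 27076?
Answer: 690037315/68307 ≈ 10102.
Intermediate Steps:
1/(a + 41231) + M = 1/(27076 + 41231) + 10102 = 1/68307 + 10102 = 690037315/68307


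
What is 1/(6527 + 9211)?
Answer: 1/15738 ≈ 6.3540e-5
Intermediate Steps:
1/(6527 + 9211) = 1/15738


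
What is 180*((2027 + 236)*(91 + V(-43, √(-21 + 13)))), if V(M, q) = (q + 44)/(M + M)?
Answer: 1584959940/43 - 407340*I*√2/43 ≈ 3.686e+7 - 13397.0*I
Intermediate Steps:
V(M, q) = (44 + q)/(2*M) (V(M, q) = (44 + q)/((2*M)) = (44 + q)*(1/(2*M)) = (44 + q)/(2*M))
180*((2027 + 236)*(91 + V(-43, √(-21 + 13)))) = 180*((2027 + 236)*(91 + (½)*(44 + √(-21 + 13))/(-43))) = 180*(2263*(91 + (½)*(-1/43)*(44 + √(-8)))) = 180*(2263*(91 + (½)*(-1/43)*(44 + 2*I*√2))) = 180*(2263*(91 + (-22/43 - I*√2/43))) = 180*(2263*(3891/43 - I*√2/43)) = 180*(8805333/43 - 2263*I*√2/43) = 1584959940/43 - 407340*I*√2/43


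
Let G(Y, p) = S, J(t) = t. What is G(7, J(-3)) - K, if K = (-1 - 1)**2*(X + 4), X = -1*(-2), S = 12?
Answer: -12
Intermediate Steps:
X = 2
G(Y, p) = 12
K = 24 (K = (-1 - 1)**2*(2 + 4) = (-2)**2*6 = 4*6 = 24)
G(7, J(-3)) - K = 12 - 1*24 = 12 - 24 = -12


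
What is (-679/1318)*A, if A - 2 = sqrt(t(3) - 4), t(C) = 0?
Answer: -679/659 - 679*I/659 ≈ -1.0303 - 1.0303*I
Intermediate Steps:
A = 2 + 2*I (A = 2 + sqrt(0 - 4) = 2 + sqrt(-4) = 2 + 2*I ≈ 2.0 + 2.0*I)
(-679/1318)*A = (-679/1318)*(2 + 2*I) = (-679*1/1318)*(2 + 2*I) = -679*(2 + 2*I)/1318 = -679/659 - 679*I/659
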